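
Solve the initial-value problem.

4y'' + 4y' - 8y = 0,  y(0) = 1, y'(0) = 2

General solution: y = C₁e^x + C₂e^(-2x)
Applying ICs: C₁ = 4/3, C₂ = -1/3
Particular solution: y = (4/3)e^x - (1/3)e^(-2x)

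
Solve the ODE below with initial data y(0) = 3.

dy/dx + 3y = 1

General solution: y = 1/3 + Ce^(-3x)
Applying y(0) = 3: C = 3 - 1/3 = 8/3
Particular solution: y = 1/3 + (8/3)e^(-3x)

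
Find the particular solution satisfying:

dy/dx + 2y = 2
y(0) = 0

General solution: y = 1 + Ce^(-2x)
Applying y(0) = 0: C = 0 - 1 = -1
Particular solution: y = 1 - e^(-2x)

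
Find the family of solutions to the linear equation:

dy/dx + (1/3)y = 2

Using integrating factor method:

General solution: y = 6 + Ce^(-x/3)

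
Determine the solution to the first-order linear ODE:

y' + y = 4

Using integrating factor method:

General solution: y = 4 + Ce^(-x)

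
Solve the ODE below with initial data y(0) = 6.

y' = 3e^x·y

General solution: y = Ce^(3e^x)
Applying IC y(0) = 6:
Particular solution: y = 6e^(3(e^x - 1))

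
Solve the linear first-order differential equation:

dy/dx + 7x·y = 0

Using integrating factor method:

General solution: y = Ce^(-7x^2/2)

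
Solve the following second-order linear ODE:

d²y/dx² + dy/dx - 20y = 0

Characteristic equation: r² + r - 20 = 0
Roots: r = 4, -5 (distinct real)
General solution: y = C₁e^(4x) + C₂e^(-5x)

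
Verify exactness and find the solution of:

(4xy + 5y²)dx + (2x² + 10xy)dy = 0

Verify exactness: ∂M/∂y = ∂N/∂x ✓
Find F(x,y) such that ∂F/∂x = M, ∂F/∂y = N
Solution: 2x²y + 5xy² = C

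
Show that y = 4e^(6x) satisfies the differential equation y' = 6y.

Verification:
y = 4e^(6x)
y' = 24e^(6x)
6y = 24e^(6x)
y' = 6y ✓

Yes, it is a solution.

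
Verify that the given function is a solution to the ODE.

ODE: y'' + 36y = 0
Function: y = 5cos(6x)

Verification:
y'' = -180cos(6x)
y'' + 36y = 0 ✓

Yes, it is a solution.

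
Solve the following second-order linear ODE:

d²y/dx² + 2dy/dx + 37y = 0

Characteristic equation: r² + 2r + 37 = 0
Roots: r = -1 ± 6i (complex conjugates)
General solution: y = e^(-x)(C₁cos(6x) + C₂sin(6x))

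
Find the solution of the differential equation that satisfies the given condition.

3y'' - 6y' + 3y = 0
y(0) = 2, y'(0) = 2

General solution: y = (C₁ + C₂x)e^x
Repeated root r = 1
Applying ICs: C₁ = 2, C₂ = 0
Particular solution: y = 2e^x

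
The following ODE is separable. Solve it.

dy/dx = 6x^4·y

Separating variables and integrating:
ln|y| = 6x^5/5 + C

General solution: y = Ce^(6x^5/5)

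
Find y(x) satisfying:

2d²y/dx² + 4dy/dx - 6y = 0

Characteristic equation: 2r² + 4r - 6 = 0
Divide by 2: r² + 2r - 3 = 0
Roots: r = 1, -3 (distinct real)
General solution: y = C₁e^x + C₂e^(-3x)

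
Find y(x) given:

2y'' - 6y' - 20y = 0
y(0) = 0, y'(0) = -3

General solution: y = C₁e^(5x) + C₂e^(-2x)
Applying ICs: C₁ = -3/7, C₂ = 3/7
Particular solution: y = -(3/7)e^(5x) + (3/7)e^(-2x)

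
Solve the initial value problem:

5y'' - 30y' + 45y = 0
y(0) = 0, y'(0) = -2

General solution: y = (C₁ + C₂x)e^(3x)
Repeated root r = 3
Applying ICs: C₁ = 0, C₂ = -2
Particular solution: y = -2xe^(3x)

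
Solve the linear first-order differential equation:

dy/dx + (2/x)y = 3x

Using integrating factor method:

General solution: y = (3/4)x^2 + Cx^(-2)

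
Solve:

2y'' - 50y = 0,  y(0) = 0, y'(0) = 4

General solution: y = C₁e^(5x) + C₂e^(-5x)
Applying ICs: C₁ = 2/5, C₂ = -2/5
Particular solution: y = (2/5)e^(5x) - (2/5)e^(-5x)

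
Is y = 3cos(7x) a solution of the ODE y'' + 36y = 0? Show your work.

Verification:
y'' = -147cos(7x)
y'' + 36y ≠ 0 (frequency mismatch: got 49 instead of 36)

No, it is not a solution.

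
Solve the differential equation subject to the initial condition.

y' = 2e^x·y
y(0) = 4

General solution: y = Ce^(2e^x)
Applying IC y(0) = 4:
Particular solution: y = 4e^(2(e^x - 1))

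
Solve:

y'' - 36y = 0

Characteristic equation: r² - 36 = 0
Roots: r = 6, -6 (distinct real)
General solution: y = C₁e^(6x) + C₂e^(-6x)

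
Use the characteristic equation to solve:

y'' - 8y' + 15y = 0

Characteristic equation: r² - 8r + 15 = 0
Roots: r = 3, 5 (distinct real)
General solution: y = C₁e^(3x) + C₂e^(5x)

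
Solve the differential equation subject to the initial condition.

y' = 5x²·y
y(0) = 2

General solution: y = Ce^(5x³/3)
Applying IC y(0) = 2:
Particular solution: y = 2e^(5x³/3)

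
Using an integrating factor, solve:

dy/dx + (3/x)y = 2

Using integrating factor method:

General solution: y = (1/2)x + Cx^(-3)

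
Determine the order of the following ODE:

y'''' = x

The order is 4 (highest derivative is of order 4).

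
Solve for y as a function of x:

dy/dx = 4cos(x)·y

Separating variables and integrating:
ln|y| = 4sin(x) + C

General solution: y = Ce^(4sin(x))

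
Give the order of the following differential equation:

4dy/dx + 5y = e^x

The order is 1 (highest derivative is of order 1).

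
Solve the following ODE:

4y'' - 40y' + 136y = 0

Characteristic equation: 4r² - 40r + 136 = 0
Divide by 4: r² - 10r + 34 = 0
Roots: r = 5 ± 3i (complex conjugates)
General solution: y = e^(5x)(C₁cos(3x) + C₂sin(3x))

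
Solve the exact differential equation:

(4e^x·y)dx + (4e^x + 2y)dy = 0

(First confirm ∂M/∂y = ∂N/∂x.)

Verify exactness: ∂M/∂y = ∂N/∂x ✓
Find F(x,y) such that ∂F/∂x = M, ∂F/∂y = N
Solution: 4e^x·y + y² = C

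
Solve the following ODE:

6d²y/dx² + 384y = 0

Characteristic equation: 6r² + 384 = 0
Divide by 6: r² + 64 = 0
Roots: r = ±8i (complex conjugates)
General solution: y = C₁cos(8x) + C₂sin(8x)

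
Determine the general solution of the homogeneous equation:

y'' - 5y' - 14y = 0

Characteristic equation: r² - 5r - 14 = 0
Roots: r = 7, -2 (distinct real)
General solution: y = C₁e^(7x) + C₂e^(-2x)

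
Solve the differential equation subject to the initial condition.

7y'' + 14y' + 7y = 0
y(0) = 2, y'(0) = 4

General solution: y = (C₁ + C₂x)e^(-x)
Repeated root r = -1
Applying ICs: C₁ = 2, C₂ = 6
Particular solution: y = (2 + 6x)e^(-x)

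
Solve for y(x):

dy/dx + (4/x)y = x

Using integrating factor method:

General solution: y = (1/6)x^2 + Cx^(-4)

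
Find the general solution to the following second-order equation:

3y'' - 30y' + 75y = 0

Characteristic equation: 3r² - 30r + 75 = 0
Divide by 3: r² - 10r + 25 = 0
Factored: (r - 5)² = 0
Repeated root: r = 5
General solution: y = (C₁ + C₂x)e^(5x)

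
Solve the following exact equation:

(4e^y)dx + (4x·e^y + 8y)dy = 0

Verify exactness: ∂M/∂y = ∂N/∂x ✓
Find F(x,y) such that ∂F/∂x = M, ∂F/∂y = N
Solution: 4x·e^y + 4y² = C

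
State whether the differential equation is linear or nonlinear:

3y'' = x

Linear (y and its derivatives appear to the first power only, no products of y terms)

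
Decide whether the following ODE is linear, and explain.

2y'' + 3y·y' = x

Nonlinear (product y·y')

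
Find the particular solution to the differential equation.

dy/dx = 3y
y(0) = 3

General solution: y = Ce^(3x)
Applying IC y(0) = 3:
Particular solution: y = 3e^(3x)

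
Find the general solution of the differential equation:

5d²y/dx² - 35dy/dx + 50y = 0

Characteristic equation: 5r² - 35r + 50 = 0
Divide by 5: r² - 7r + 10 = 0
Roots: r = 5, 2 (distinct real)
General solution: y = C₁e^(5x) + C₂e^(2x)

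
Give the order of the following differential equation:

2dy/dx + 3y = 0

The order is 1 (highest derivative is of order 1).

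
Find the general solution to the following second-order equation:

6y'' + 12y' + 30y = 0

Characteristic equation: 6r² + 12r + 30 = 0
Divide by 6: r² + 2r + 5 = 0
Roots: r = -1 ± 2i (complex conjugates)
General solution: y = e^(-x)(C₁cos(2x) + C₂sin(2x))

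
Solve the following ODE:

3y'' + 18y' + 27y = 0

Characteristic equation: 3r² + 18r + 27 = 0
Divide by 3: r² + 6r + 9 = 0
Factored: (r + 3)² = 0
Repeated root: r = -3
General solution: y = (C₁ + C₂x)e^(-3x)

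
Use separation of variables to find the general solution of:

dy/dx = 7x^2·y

Separating variables and integrating:
ln|y| = 7x^3/3 + C

General solution: y = Ce^(7x^3/3)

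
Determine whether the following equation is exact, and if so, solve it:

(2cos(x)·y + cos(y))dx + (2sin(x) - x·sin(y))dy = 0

Verify exactness: ∂M/∂y = ∂N/∂x ✓
Find F(x,y) such that ∂F/∂x = M, ∂F/∂y = N
Solution: 2sin(x)·y + x·cos(y) = C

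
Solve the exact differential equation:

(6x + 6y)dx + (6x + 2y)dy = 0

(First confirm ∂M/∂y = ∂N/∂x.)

Verify exactness: ∂M/∂y = ∂N/∂x ✓
Find F(x,y) such that ∂F/∂x = M, ∂F/∂y = N
Solution: 3x² + 6xy + y² = C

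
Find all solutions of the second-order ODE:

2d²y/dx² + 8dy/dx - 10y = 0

Characteristic equation: 2r² + 8r - 10 = 0
Divide by 2: r² + 4r - 5 = 0
Roots: r = 1, -5 (distinct real)
General solution: y = C₁e^x + C₂e^(-5x)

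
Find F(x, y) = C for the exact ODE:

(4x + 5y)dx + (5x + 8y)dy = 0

Verify exactness: ∂M/∂y = ∂N/∂x ✓
Find F(x,y) such that ∂F/∂x = M, ∂F/∂y = N
Solution: 2x² + 5xy + 4y² = C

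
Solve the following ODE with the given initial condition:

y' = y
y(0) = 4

General solution: y = Ce^x
Applying IC y(0) = 4:
Particular solution: y = 4e^x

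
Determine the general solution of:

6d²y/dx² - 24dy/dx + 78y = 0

Characteristic equation: 6r² - 24r + 78 = 0
Divide by 6: r² - 4r + 13 = 0
Roots: r = 2 ± 3i (complex conjugates)
General solution: y = e^(2x)(C₁cos(3x) + C₂sin(3x))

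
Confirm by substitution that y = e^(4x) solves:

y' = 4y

Verification:
y = e^(4x)
y' = 4e^(4x)
4y = 4e^(4x)
y' = 4y ✓

Yes, it is a solution.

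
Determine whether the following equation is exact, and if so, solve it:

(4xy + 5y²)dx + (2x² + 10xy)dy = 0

Verify exactness: ∂M/∂y = ∂N/∂x ✓
Find F(x,y) such that ∂F/∂x = M, ∂F/∂y = N
Solution: 2x²y + 5xy² = C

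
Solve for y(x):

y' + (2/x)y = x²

Using integrating factor method:

General solution: y = (1/5)x^3 + Cx^(-2)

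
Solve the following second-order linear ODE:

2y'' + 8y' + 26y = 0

Characteristic equation: 2r² + 8r + 26 = 0
Divide by 2: r² + 4r + 13 = 0
Roots: r = -2 ± 3i (complex conjugates)
General solution: y = e^(-2x)(C₁cos(3x) + C₂sin(3x))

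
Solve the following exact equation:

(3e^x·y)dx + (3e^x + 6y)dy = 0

Verify exactness: ∂M/∂y = ∂N/∂x ✓
Find F(x,y) such that ∂F/∂x = M, ∂F/∂y = N
Solution: 3e^x·y + 3y² = C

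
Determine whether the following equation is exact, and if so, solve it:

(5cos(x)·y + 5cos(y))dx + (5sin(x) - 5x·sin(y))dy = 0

Verify exactness: ∂M/∂y = ∂N/∂x ✓
Find F(x,y) such that ∂F/∂x = M, ∂F/∂y = N
Solution: 5sin(x)·y + 5x·cos(y) = C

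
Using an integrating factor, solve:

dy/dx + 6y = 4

Using integrating factor method:

General solution: y = 2/3 + Ce^(-6x)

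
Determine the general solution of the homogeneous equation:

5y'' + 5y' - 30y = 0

Characteristic equation: 5r² + 5r - 30 = 0
Divide by 5: r² + r - 6 = 0
Roots: r = 2, -3 (distinct real)
General solution: y = C₁e^(2x) + C₂e^(-3x)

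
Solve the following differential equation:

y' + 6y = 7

Using integrating factor method:

General solution: y = 7/6 + Ce^(-6x)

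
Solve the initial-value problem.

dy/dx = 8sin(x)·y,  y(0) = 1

General solution: y = Ce^(-8cos(x))
Applying IC y(0) = 1:
Particular solution: y = e^(8(1-cos(x)))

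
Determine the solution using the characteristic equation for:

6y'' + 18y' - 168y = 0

Characteristic equation: 6r² + 18r - 168 = 0
Divide by 6: r² + 3r - 28 = 0
Roots: r = 4, -7 (distinct real)
General solution: y = C₁e^(4x) + C₂e^(-7x)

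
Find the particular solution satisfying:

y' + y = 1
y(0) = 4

General solution: y = 1 + Ce^(-x)
Applying y(0) = 4: C = 4 - 1 = 3
Particular solution: y = 1 + 3e^(-x)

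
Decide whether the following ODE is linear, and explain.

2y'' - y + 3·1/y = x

Nonlinear (1/y term)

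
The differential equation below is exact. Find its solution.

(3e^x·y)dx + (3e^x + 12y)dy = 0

Verify exactness: ∂M/∂y = ∂N/∂x ✓
Find F(x,y) such that ∂F/∂x = M, ∂F/∂y = N
Solution: 3e^x·y + 6y² = C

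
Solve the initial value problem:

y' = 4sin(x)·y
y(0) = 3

General solution: y = Ce^(-4cos(x))
Applying IC y(0) = 3:
Particular solution: y = 3e^(4(1-cos(x)))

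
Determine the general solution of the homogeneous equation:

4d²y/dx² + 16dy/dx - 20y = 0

Characteristic equation: 4r² + 16r - 20 = 0
Divide by 4: r² + 4r - 5 = 0
Roots: r = 1, -5 (distinct real)
General solution: y = C₁e^x + C₂e^(-5x)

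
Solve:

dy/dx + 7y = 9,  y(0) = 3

General solution: y = 9/7 + Ce^(-7x)
Applying y(0) = 3: C = 3 - 9/7 = 12/7
Particular solution: y = 9/7 + (12/7)e^(-7x)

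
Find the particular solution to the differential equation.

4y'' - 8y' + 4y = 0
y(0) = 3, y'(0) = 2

General solution: y = (C₁ + C₂x)e^x
Repeated root r = 1
Applying ICs: C₁ = 3, C₂ = -1
Particular solution: y = (3 - x)e^x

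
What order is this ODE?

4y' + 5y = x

The order is 1 (highest derivative is of order 1).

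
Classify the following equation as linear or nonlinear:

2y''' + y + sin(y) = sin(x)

Nonlinear (sin(y) is nonlinear in y)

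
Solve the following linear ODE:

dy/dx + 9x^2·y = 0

Using integrating factor method:

General solution: y = Ce^(-3x^3)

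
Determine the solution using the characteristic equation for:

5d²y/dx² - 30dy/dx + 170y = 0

Characteristic equation: 5r² - 30r + 170 = 0
Divide by 5: r² - 6r + 34 = 0
Roots: r = 3 ± 5i (complex conjugates)
General solution: y = e^(3x)(C₁cos(5x) + C₂sin(5x))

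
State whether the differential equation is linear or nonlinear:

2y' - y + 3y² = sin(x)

Nonlinear (y² term)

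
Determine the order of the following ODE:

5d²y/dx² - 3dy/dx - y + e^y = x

The order is 2 (highest derivative is of order 2).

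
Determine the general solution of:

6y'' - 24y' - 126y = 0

Characteristic equation: 6r² - 24r - 126 = 0
Divide by 6: r² - 4r - 21 = 0
Roots: r = 7, -3 (distinct real)
General solution: y = C₁e^(7x) + C₂e^(-3x)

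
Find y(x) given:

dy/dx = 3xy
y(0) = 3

General solution: y = Ce^(3x²/2)
Applying IC y(0) = 3:
Particular solution: y = 3e^(3x²/2)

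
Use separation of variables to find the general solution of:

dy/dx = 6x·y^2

Separating variables and integrating:
-1/y = 3x^2 + C

General solution: y^-1 = -3x^2 + C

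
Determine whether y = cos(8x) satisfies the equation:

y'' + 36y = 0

Verification:
y'' = -64cos(8x)
y'' + 36y ≠ 0 (frequency mismatch: got 64 instead of 36)

No, it is not a solution.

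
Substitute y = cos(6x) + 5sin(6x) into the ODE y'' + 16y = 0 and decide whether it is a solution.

Verification:
y'' = -36cos(6x) - 180sin(6x)
y'' + 16y ≠ 0 (frequency mismatch: got 36 instead of 16)

No, it is not a solution.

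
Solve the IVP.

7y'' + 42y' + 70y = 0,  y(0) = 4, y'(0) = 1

General solution: y = e^(-3x)(C₁cos(x) + C₂sin(x))
Complex roots r = -3 ± i
Applying ICs: C₁ = 4, C₂ = 13
Particular solution: y = e^(-3x)(4cos(x) + 13sin(x))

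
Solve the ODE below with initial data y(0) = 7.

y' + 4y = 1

General solution: y = 1/4 + Ce^(-4x)
Applying y(0) = 7: C = 7 - 1/4 = 27/4
Particular solution: y = 1/4 + (27/4)e^(-4x)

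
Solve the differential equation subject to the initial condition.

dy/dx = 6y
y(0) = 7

General solution: y = Ce^(6x)
Applying IC y(0) = 7:
Particular solution: y = 7e^(6x)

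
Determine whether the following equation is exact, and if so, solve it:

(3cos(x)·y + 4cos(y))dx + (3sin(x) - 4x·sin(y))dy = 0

Verify exactness: ∂M/∂y = ∂N/∂x ✓
Find F(x,y) such that ∂F/∂x = M, ∂F/∂y = N
Solution: 3sin(x)·y + 4x·cos(y) = C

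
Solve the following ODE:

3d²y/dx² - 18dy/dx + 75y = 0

Characteristic equation: 3r² - 18r + 75 = 0
Divide by 3: r² - 6r + 25 = 0
Roots: r = 3 ± 4i (complex conjugates)
General solution: y = e^(3x)(C₁cos(4x) + C₂sin(4x))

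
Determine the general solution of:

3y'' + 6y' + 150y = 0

Characteristic equation: 3r² + 6r + 150 = 0
Divide by 3: r² + 2r + 50 = 0
Roots: r = -1 ± 7i (complex conjugates)
General solution: y = e^(-x)(C₁cos(7x) + C₂sin(7x))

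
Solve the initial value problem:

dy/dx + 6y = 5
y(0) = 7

General solution: y = 5/6 + Ce^(-6x)
Applying y(0) = 7: C = 7 - 5/6 = 37/6
Particular solution: y = 5/6 + (37/6)e^(-6x)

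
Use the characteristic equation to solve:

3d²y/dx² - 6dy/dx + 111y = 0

Characteristic equation: 3r² - 6r + 111 = 0
Divide by 3: r² - 2r + 37 = 0
Roots: r = 1 ± 6i (complex conjugates)
General solution: y = e^x(C₁cos(6x) + C₂sin(6x))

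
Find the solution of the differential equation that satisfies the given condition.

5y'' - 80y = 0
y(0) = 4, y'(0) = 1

General solution: y = C₁e^(4x) + C₂e^(-4x)
Applying ICs: C₁ = 17/8, C₂ = 15/8
Particular solution: y = (17/8)e^(4x) + (15/8)e^(-4x)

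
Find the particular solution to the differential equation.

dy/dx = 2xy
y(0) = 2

General solution: y = Ce^(x²)
Applying IC y(0) = 2:
Particular solution: y = 2e^(x²)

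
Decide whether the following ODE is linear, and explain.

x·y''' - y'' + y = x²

Linear (y and its derivatives appear to the first power only, no products of y terms)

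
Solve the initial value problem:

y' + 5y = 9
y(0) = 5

General solution: y = 9/5 + Ce^(-5x)
Applying y(0) = 5: C = 5 - 9/5 = 16/5
Particular solution: y = 9/5 + (16/5)e^(-5x)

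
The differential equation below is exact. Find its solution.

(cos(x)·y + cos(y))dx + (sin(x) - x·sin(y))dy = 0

Verify exactness: ∂M/∂y = ∂N/∂x ✓
Find F(x,y) such that ∂F/∂x = M, ∂F/∂y = N
Solution: sin(x)·y + x·cos(y) = C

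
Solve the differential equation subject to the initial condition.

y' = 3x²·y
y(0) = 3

General solution: y = Ce^(x³)
Applying IC y(0) = 3:
Particular solution: y = 3e^(x³)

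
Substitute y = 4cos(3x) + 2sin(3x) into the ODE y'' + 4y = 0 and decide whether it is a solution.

Verification:
y'' = -36cos(3x) - 18sin(3x)
y'' + 4y ≠ 0 (frequency mismatch: got 9 instead of 4)

No, it is not a solution.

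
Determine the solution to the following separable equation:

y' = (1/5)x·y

Separating variables and integrating:
ln|y| = x^2/10 + C

General solution: y = Ce^(x^2/10)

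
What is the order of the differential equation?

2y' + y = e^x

The order is 1 (highest derivative is of order 1).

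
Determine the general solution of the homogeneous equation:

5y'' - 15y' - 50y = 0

Characteristic equation: 5r² - 15r - 50 = 0
Divide by 5: r² - 3r - 10 = 0
Roots: r = 5, -2 (distinct real)
General solution: y = C₁e^(5x) + C₂e^(-2x)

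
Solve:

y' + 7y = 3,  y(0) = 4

General solution: y = 3/7 + Ce^(-7x)
Applying y(0) = 4: C = 4 - 3/7 = 25/7
Particular solution: y = 3/7 + (25/7)e^(-7x)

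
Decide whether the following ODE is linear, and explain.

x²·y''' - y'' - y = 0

Linear (y and its derivatives appear to the first power only, no products of y terms)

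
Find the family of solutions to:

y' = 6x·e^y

Separating variables and integrating:
-e^(-y) = 3x² + C

General solution: y = -ln(C - 3x²)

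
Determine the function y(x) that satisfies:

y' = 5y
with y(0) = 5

General solution: y = Ce^(5x)
Applying IC y(0) = 5:
Particular solution: y = 5e^(5x)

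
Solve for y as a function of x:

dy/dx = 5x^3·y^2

Separating variables and integrating:
-1/y = 5x^4/4 + C

General solution: y^-1 = (-5/4)x^4 + C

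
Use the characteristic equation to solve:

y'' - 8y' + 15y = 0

Characteristic equation: r² - 8r + 15 = 0
Roots: r = 5, 3 (distinct real)
General solution: y = C₁e^(5x) + C₂e^(3x)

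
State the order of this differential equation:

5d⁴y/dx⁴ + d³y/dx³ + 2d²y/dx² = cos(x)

The order is 4 (highest derivative is of order 4).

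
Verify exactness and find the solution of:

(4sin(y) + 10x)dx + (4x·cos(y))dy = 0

Verify exactness: ∂M/∂y = ∂N/∂x ✓
Find F(x,y) such that ∂F/∂x = M, ∂F/∂y = N
Solution: 4x·sin(y) + 5x² = C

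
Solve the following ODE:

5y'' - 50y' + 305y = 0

Characteristic equation: 5r² - 50r + 305 = 0
Divide by 5: r² - 10r + 61 = 0
Roots: r = 5 ± 6i (complex conjugates)
General solution: y = e^(5x)(C₁cos(6x) + C₂sin(6x))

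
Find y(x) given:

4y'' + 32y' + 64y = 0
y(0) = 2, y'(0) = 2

General solution: y = (C₁ + C₂x)e^(-4x)
Repeated root r = -4
Applying ICs: C₁ = 2, C₂ = 10
Particular solution: y = (2 + 10x)e^(-4x)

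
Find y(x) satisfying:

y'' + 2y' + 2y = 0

Characteristic equation: r² + 2r + 2 = 0
Roots: r = -1 ± i (complex conjugates)
General solution: y = e^(-x)(C₁cos(x) + C₂sin(x))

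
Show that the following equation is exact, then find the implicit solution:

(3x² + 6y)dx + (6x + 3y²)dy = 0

Verify exactness: ∂M/∂y = ∂N/∂x ✓
Find F(x,y) such that ∂F/∂x = M, ∂F/∂y = N
Solution: x³ + 6xy + y³ = C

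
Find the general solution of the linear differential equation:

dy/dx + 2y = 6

Using integrating factor method:

General solution: y = 3 + Ce^(-2x)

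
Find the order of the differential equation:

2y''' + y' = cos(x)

The order is 3 (highest derivative is of order 3).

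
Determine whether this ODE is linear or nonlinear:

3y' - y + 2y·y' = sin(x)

Nonlinear (product y·y')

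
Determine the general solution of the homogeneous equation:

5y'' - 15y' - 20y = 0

Characteristic equation: 5r² - 15r - 20 = 0
Divide by 5: r² - 3r - 4 = 0
Roots: r = 4, -1 (distinct real)
General solution: y = C₁e^(4x) + C₂e^(-x)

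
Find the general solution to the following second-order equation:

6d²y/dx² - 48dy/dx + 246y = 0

Characteristic equation: 6r² - 48r + 246 = 0
Divide by 6: r² - 8r + 41 = 0
Roots: r = 4 ± 5i (complex conjugates)
General solution: y = e^(4x)(C₁cos(5x) + C₂sin(5x))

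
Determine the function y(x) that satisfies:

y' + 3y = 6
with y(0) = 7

General solution: y = 2 + Ce^(-3x)
Applying y(0) = 7: C = 7 - 2 = 5
Particular solution: y = 2 + 5e^(-3x)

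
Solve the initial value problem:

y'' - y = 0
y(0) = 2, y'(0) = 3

General solution: y = C₁e^x + C₂e^(-x)
Applying ICs: C₁ = 5/2, C₂ = -1/2
Particular solution: y = (5/2)e^x - (1/2)e^(-x)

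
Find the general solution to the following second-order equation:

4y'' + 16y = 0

Characteristic equation: 4r² + 16 = 0
Divide by 4: r² + 4 = 0
Roots: r = ±2i (complex conjugates)
General solution: y = C₁cos(2x) + C₂sin(2x)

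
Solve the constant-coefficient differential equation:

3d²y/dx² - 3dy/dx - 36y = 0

Characteristic equation: 3r² - 3r - 36 = 0
Divide by 3: r² - r - 12 = 0
Roots: r = 4, -3 (distinct real)
General solution: y = C₁e^(4x) + C₂e^(-3x)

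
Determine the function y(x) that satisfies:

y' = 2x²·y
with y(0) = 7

General solution: y = Ce^(2x³/3)
Applying IC y(0) = 7:
Particular solution: y = 7e^(2x³/3)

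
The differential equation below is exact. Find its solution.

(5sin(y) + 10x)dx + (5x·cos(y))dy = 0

Verify exactness: ∂M/∂y = ∂N/∂x ✓
Find F(x,y) such that ∂F/∂x = M, ∂F/∂y = N
Solution: 5x·sin(y) + 5x² = C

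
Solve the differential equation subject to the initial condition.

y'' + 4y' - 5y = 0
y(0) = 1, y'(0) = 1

General solution: y = C₁e^x + C₂e^(-5x)
Applying ICs: C₁ = 1, C₂ = 0
Particular solution: y = e^x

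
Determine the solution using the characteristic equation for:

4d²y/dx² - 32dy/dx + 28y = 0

Characteristic equation: 4r² - 32r + 28 = 0
Divide by 4: r² - 8r + 7 = 0
Roots: r = 1, 7 (distinct real)
General solution: y = C₁e^x + C₂e^(7x)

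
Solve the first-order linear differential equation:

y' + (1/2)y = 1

Using integrating factor method:

General solution: y = 2 + Ce^(-x/2)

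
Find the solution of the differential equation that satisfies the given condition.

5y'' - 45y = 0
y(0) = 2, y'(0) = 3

General solution: y = C₁e^(3x) + C₂e^(-3x)
Applying ICs: C₁ = 3/2, C₂ = 1/2
Particular solution: y = (3/2)e^(3x) + (1/2)e^(-3x)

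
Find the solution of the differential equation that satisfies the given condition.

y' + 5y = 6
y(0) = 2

General solution: y = 6/5 + Ce^(-5x)
Applying y(0) = 2: C = 2 - 6/5 = 4/5
Particular solution: y = 6/5 + (4/5)e^(-5x)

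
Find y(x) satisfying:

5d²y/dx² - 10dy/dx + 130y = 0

Characteristic equation: 5r² - 10r + 130 = 0
Divide by 5: r² - 2r + 26 = 0
Roots: r = 1 ± 5i (complex conjugates)
General solution: y = e^x(C₁cos(5x) + C₂sin(5x))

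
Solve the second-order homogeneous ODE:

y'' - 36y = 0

Characteristic equation: r² - 36 = 0
Roots: r = 6, -6 (distinct real)
General solution: y = C₁e^(6x) + C₂e^(-6x)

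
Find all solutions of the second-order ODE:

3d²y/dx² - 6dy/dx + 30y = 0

Characteristic equation: 3r² - 6r + 30 = 0
Divide by 3: r² - 2r + 10 = 0
Roots: r = 1 ± 3i (complex conjugates)
General solution: y = e^x(C₁cos(3x) + C₂sin(3x))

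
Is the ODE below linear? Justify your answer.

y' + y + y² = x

No. Nonlinear (y² term)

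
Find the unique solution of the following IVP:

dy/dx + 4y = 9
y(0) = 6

General solution: y = 9/4 + Ce^(-4x)
Applying y(0) = 6: C = 6 - 9/4 = 15/4
Particular solution: y = 9/4 + (15/4)e^(-4x)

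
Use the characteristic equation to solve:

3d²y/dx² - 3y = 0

Characteristic equation: 3r² - 3 = 0
Divide by 3: r² - 1 = 0
Roots: r = 1, -1 (distinct real)
General solution: y = C₁e^x + C₂e^(-x)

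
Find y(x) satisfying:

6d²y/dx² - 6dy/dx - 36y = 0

Characteristic equation: 6r² - 6r - 36 = 0
Divide by 6: r² - r - 6 = 0
Roots: r = 3, -2 (distinct real)
General solution: y = C₁e^(3x) + C₂e^(-2x)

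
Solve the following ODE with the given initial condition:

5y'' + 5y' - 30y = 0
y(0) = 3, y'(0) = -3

General solution: y = C₁e^(2x) + C₂e^(-3x)
Applying ICs: C₁ = 6/5, C₂ = 9/5
Particular solution: y = (6/5)e^(2x) + (9/5)e^(-3x)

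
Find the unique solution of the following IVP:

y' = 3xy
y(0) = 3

General solution: y = Ce^(3x²/2)
Applying IC y(0) = 3:
Particular solution: y = 3e^(3x²/2)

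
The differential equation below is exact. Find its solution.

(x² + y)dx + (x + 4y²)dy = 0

Verify exactness: ∂M/∂y = ∂N/∂x ✓
Find F(x,y) such that ∂F/∂x = M, ∂F/∂y = N
Solution: x³/3 + xy + 4y³/3 = C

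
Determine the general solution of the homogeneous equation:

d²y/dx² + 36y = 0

Characteristic equation: r² + 36 = 0
Roots: r = ±6i (complex conjugates)
General solution: y = C₁cos(6x) + C₂sin(6x)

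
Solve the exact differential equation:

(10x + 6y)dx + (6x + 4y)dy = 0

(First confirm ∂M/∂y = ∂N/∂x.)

Verify exactness: ∂M/∂y = ∂N/∂x ✓
Find F(x,y) such that ∂F/∂x = M, ∂F/∂y = N
Solution: 5x² + 6xy + 2y² = C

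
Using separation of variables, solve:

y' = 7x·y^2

Separating variables and integrating:
-1/y = 7x^2/2 + C

General solution: y^-1 = (-7/2)x^2 + C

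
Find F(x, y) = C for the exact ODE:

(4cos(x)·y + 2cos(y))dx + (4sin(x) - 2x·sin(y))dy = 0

Verify exactness: ∂M/∂y = ∂N/∂x ✓
Find F(x,y) such that ∂F/∂x = M, ∂F/∂y = N
Solution: 4sin(x)·y + 2x·cos(y) = C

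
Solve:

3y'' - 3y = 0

Characteristic equation: 3r² - 3 = 0
Divide by 3: r² - 1 = 0
Roots: r = 1, -1 (distinct real)
General solution: y = C₁e^x + C₂e^(-x)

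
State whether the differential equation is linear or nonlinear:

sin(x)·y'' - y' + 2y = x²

Linear (y and its derivatives appear to the first power only, no products of y terms)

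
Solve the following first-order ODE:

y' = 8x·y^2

Separating variables and integrating:
-1/y = 4x^2 + C

General solution: y^-1 = -4x^2 + C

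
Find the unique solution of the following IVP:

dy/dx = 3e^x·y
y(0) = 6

General solution: y = Ce^(3e^x)
Applying IC y(0) = 6:
Particular solution: y = 6e^(3(e^x - 1))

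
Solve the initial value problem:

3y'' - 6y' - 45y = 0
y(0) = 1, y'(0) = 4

General solution: y = C₁e^(5x) + C₂e^(-3x)
Applying ICs: C₁ = 7/8, C₂ = 1/8
Particular solution: y = (7/8)e^(5x) + (1/8)e^(-3x)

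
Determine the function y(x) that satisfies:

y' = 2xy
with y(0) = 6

General solution: y = Ce^(x²)
Applying IC y(0) = 6:
Particular solution: y = 6e^(x²)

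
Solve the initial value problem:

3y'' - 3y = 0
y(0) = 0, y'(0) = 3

General solution: y = C₁e^x + C₂e^(-x)
Applying ICs: C₁ = 3/2, C₂ = -3/2
Particular solution: y = (3/2)e^x - (3/2)e^(-x)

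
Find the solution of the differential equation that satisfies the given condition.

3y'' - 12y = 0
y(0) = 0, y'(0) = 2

General solution: y = C₁e^(2x) + C₂e^(-2x)
Applying ICs: C₁ = 1/2, C₂ = -1/2
Particular solution: y = (1/2)e^(2x) - (1/2)e^(-2x)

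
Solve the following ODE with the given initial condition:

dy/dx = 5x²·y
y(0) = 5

General solution: y = Ce^(5x³/3)
Applying IC y(0) = 5:
Particular solution: y = 5e^(5x³/3)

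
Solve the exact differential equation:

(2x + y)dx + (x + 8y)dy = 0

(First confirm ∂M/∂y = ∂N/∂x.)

Verify exactness: ∂M/∂y = ∂N/∂x ✓
Find F(x,y) such that ∂F/∂x = M, ∂F/∂y = N
Solution: x² + xy + 4y² = C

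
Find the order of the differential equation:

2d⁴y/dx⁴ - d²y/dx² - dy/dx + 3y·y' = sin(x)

The order is 4 (highest derivative is of order 4).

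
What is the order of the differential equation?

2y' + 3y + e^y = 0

The order is 1 (highest derivative is of order 1).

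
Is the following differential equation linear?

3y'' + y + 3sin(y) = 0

No. Nonlinear (sin(y) is nonlinear in y)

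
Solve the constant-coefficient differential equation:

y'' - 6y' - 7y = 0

Characteristic equation: r² - 6r - 7 = 0
Roots: r = 7, -1 (distinct real)
General solution: y = C₁e^(7x) + C₂e^(-x)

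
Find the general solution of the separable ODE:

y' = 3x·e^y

Separating variables and integrating:
-e^(-y) = 3x²/2 + C

General solution: y = -ln(C - 3x²/2)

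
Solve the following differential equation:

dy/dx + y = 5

Using integrating factor method:

General solution: y = 5 + Ce^(-x)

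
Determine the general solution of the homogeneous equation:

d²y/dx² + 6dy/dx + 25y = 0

Characteristic equation: r² + 6r + 25 = 0
Roots: r = -3 ± 4i (complex conjugates)
General solution: y = e^(-3x)(C₁cos(4x) + C₂sin(4x))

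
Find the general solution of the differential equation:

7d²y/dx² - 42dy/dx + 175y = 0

Characteristic equation: 7r² - 42r + 175 = 0
Divide by 7: r² - 6r + 25 = 0
Roots: r = 3 ± 4i (complex conjugates)
General solution: y = e^(3x)(C₁cos(4x) + C₂sin(4x))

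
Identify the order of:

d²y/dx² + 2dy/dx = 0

The order is 2 (highest derivative is of order 2).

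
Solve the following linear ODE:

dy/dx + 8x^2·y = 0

Using integrating factor method:

General solution: y = Ce^(-8x^3/3)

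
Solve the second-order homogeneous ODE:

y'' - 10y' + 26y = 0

Characteristic equation: r² - 10r + 26 = 0
Roots: r = 5 ± i (complex conjugates)
General solution: y = e^(5x)(C₁cos(x) + C₂sin(x))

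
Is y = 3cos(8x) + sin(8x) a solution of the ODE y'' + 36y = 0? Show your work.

Verification:
y'' = -192cos(8x) - 64sin(8x)
y'' + 36y ≠ 0 (frequency mismatch: got 64 instead of 36)

No, it is not a solution.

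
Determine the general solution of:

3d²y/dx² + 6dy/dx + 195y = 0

Characteristic equation: 3r² + 6r + 195 = 0
Divide by 3: r² + 2r + 65 = 0
Roots: r = -1 ± 8i (complex conjugates)
General solution: y = e^(-x)(C₁cos(8x) + C₂sin(8x))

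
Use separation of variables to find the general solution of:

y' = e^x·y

Separating variables and integrating:
ln|y| = e^x + C

General solution: y = Ce^(e^x)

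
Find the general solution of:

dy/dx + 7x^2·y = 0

Using integrating factor method:

General solution: y = Ce^(-7x^3/3)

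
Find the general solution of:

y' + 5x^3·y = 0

Using integrating factor method:

General solution: y = Ce^(-5x^4/4)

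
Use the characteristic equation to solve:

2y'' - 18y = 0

Characteristic equation: 2r² - 18 = 0
Divide by 2: r² - 9 = 0
Roots: r = 3, -3 (distinct real)
General solution: y = C₁e^(3x) + C₂e^(-3x)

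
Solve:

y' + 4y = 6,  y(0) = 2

General solution: y = 3/2 + Ce^(-4x)
Applying y(0) = 2: C = 2 - 3/2 = 1/2
Particular solution: y = 3/2 + (1/2)e^(-4x)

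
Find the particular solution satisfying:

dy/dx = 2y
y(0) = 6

General solution: y = Ce^(2x)
Applying IC y(0) = 6:
Particular solution: y = 6e^(2x)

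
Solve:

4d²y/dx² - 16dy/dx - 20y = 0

Characteristic equation: 4r² - 16r - 20 = 0
Divide by 4: r² - 4r - 5 = 0
Roots: r = 5, -1 (distinct real)
General solution: y = C₁e^(5x) + C₂e^(-x)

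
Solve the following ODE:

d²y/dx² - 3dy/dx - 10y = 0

Characteristic equation: r² - 3r - 10 = 0
Roots: r = 5, -2 (distinct real)
General solution: y = C₁e^(5x) + C₂e^(-2x)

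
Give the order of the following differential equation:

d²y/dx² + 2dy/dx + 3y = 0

The order is 2 (highest derivative is of order 2).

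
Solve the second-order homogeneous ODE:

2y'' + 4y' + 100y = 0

Characteristic equation: 2r² + 4r + 100 = 0
Divide by 2: r² + 2r + 50 = 0
Roots: r = -1 ± 7i (complex conjugates)
General solution: y = e^(-x)(C₁cos(7x) + C₂sin(7x))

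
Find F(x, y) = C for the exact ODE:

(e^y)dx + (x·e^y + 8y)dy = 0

Verify exactness: ∂M/∂y = ∂N/∂x ✓
Find F(x,y) such that ∂F/∂x = M, ∂F/∂y = N
Solution: x·e^y + 4y² = C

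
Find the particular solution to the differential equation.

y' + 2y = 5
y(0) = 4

General solution: y = 5/2 + Ce^(-2x)
Applying y(0) = 4: C = 4 - 5/2 = 3/2
Particular solution: y = 5/2 + (3/2)e^(-2x)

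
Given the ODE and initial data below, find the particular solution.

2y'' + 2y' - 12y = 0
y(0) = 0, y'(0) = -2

General solution: y = C₁e^(2x) + C₂e^(-3x)
Applying ICs: C₁ = -2/5, C₂ = 2/5
Particular solution: y = -(2/5)e^(2x) + (2/5)e^(-3x)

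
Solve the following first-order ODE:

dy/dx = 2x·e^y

Separating variables and integrating:
-e^(-y) = x² + C

General solution: y = -ln(C - x²)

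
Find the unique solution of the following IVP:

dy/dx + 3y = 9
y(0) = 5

General solution: y = 3 + Ce^(-3x)
Applying y(0) = 5: C = 5 - 3 = 2
Particular solution: y = 3 + 2e^(-3x)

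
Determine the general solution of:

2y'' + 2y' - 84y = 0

Characteristic equation: 2r² + 2r - 84 = 0
Divide by 2: r² + r - 42 = 0
Roots: r = 6, -7 (distinct real)
General solution: y = C₁e^(6x) + C₂e^(-7x)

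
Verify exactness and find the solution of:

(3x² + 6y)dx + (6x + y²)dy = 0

Verify exactness: ∂M/∂y = ∂N/∂x ✓
Find F(x,y) such that ∂F/∂x = M, ∂F/∂y = N
Solution: x³ + 6xy + y³/3 = C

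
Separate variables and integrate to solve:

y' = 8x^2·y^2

Separating variables and integrating:
-1/y = 8x^3/3 + C

General solution: y^-1 = (-8/3)x^3 + C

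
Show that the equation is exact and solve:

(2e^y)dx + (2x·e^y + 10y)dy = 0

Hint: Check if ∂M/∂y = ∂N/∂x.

Verify exactness: ∂M/∂y = ∂N/∂x ✓
Find F(x,y) such that ∂F/∂x = M, ∂F/∂y = N
Solution: 2x·e^y + 5y² = C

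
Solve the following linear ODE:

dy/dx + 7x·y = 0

Using integrating factor method:

General solution: y = Ce^(-7x^2/2)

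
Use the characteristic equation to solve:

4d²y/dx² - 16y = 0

Characteristic equation: 4r² - 16 = 0
Divide by 4: r² - 4 = 0
Roots: r = 2, -2 (distinct real)
General solution: y = C₁e^(2x) + C₂e^(-2x)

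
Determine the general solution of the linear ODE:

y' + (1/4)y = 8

Using integrating factor method:

General solution: y = 32 + Ce^(-x/4)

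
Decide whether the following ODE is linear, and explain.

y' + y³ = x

Nonlinear (y³ term)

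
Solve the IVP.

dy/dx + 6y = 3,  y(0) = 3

General solution: y = 1/2 + Ce^(-6x)
Applying y(0) = 3: C = 3 - 1/2 = 5/2
Particular solution: y = 1/2 + (5/2)e^(-6x)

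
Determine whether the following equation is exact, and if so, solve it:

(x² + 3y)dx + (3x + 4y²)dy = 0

Verify exactness: ∂M/∂y = ∂N/∂x ✓
Find F(x,y) such that ∂F/∂x = M, ∂F/∂y = N
Solution: x³/3 + 3xy + 4y³/3 = C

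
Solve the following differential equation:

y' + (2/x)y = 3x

Using integrating factor method:

General solution: y = (3/4)x^2 + Cx^(-2)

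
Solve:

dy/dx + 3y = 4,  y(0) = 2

General solution: y = 4/3 + Ce^(-3x)
Applying y(0) = 2: C = 2 - 4/3 = 2/3
Particular solution: y = 4/3 + (2/3)e^(-3x)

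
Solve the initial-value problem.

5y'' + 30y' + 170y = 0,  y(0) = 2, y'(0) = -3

General solution: y = e^(-3x)(C₁cos(5x) + C₂sin(5x))
Complex roots r = -3 ± 5i
Applying ICs: C₁ = 2, C₂ = 3/5
Particular solution: y = e^(-3x)(2cos(5x) + (3/5)sin(5x))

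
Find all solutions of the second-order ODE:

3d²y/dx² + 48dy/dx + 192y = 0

Characteristic equation: 3r² + 48r + 192 = 0
Divide by 3: r² + 16r + 64 = 0
Factored: (r + 8)² = 0
Repeated root: r = -8
General solution: y = (C₁ + C₂x)e^(-8x)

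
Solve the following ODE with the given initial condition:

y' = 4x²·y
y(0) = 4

General solution: y = Ce^(4x³/3)
Applying IC y(0) = 4:
Particular solution: y = 4e^(4x³/3)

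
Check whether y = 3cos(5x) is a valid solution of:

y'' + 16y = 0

Verification:
y'' = -75cos(5x)
y'' + 16y ≠ 0 (frequency mismatch: got 25 instead of 16)

No, it is not a solution.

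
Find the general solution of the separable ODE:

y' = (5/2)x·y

Separating variables and integrating:
ln|y| = 5x^2/4 + C

General solution: y = Ce^(5x^2/4)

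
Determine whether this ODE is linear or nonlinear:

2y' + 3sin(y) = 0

Nonlinear (sin(y) is nonlinear in y)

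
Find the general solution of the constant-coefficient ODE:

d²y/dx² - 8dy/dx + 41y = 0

Characteristic equation: r² - 8r + 41 = 0
Roots: r = 4 ± 5i (complex conjugates)
General solution: y = e^(4x)(C₁cos(5x) + C₂sin(5x))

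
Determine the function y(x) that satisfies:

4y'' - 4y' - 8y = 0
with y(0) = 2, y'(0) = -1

General solution: y = C₁e^(2x) + C₂e^(-x)
Applying ICs: C₁ = 1/3, C₂ = 5/3
Particular solution: y = (1/3)e^(2x) + (5/3)e^(-x)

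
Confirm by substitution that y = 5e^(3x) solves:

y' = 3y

Verification:
y = 5e^(3x)
y' = 15e^(3x)
3y = 15e^(3x)
y' = 3y ✓

Yes, it is a solution.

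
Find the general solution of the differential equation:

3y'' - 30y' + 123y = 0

Characteristic equation: 3r² - 30r + 123 = 0
Divide by 3: r² - 10r + 41 = 0
Roots: r = 5 ± 4i (complex conjugates)
General solution: y = e^(5x)(C₁cos(4x) + C₂sin(4x))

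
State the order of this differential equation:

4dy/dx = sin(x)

The order is 1 (highest derivative is of order 1).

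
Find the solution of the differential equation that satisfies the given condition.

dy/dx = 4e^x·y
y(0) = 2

General solution: y = Ce^(4e^x)
Applying IC y(0) = 2:
Particular solution: y = 2e^(4(e^x - 1))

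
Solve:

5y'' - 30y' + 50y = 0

Characteristic equation: 5r² - 30r + 50 = 0
Divide by 5: r² - 6r + 10 = 0
Roots: r = 3 ± i (complex conjugates)
General solution: y = e^(3x)(C₁cos(x) + C₂sin(x))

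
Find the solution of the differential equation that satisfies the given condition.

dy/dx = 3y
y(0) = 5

General solution: y = Ce^(3x)
Applying IC y(0) = 5:
Particular solution: y = 5e^(3x)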